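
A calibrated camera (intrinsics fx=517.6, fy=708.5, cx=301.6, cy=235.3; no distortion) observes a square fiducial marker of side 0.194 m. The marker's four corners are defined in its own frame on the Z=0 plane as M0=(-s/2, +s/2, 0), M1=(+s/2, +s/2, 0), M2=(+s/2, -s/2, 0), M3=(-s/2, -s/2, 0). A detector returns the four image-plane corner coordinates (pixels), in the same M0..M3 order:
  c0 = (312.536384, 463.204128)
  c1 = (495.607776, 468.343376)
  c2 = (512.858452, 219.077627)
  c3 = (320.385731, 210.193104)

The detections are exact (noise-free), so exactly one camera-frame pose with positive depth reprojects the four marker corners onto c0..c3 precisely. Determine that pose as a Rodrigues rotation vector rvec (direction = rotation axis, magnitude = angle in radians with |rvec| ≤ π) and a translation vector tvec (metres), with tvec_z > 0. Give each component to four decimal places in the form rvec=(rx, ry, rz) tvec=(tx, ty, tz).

rvec=(0.1404, -0.0346, 0.0349) tvec=(0.1119, 0.0809, 0.5303)

Intrinsics K: fx=517.6, fy=708.5, cx=301.6, cy=235.3
Marker side s = 0.194 m; corners in marker frame (Z=0):
  M0 = (-0.0970, +0.0970, 0)
  M1 = (+0.0970, +0.0970, 0)
  M2 = (+0.0970, -0.0970, 0)
  M3 = (-0.0970, -0.0970, 0)
Detected image corners:
  c0 = (312.536384, 463.204128) px
  c1 = (495.607776, 468.343376) px
  c2 = (512.858452, 219.077627) px
  c3 = (320.385731, 210.193104) px
Planar DLT: solve 8×8 A·h = b for H (H[2,2]=1):
  H  [+995.81385 +42.95582 +410.82044]
  H  [+59.55442 +1383.84422 +343.42830]
  H  [+0.06954 +0.26273 +1.00000]
B = K⁻¹H; ‖b₁‖=1.885657, ‖b₂‖=1.885657; λ = 2/(‖b₁‖+‖b₂‖) = 0.530319, sign → tz>0 ⇒ λ=+0.530319
r₁ = λ·B[:,0] = (+0.99880,+0.03233,+0.03688); r₂ = λ·B[:,1] = (-0.03717,+0.98955,+0.13933)
r₃ = r₁×r₂ = (-0.03199,-0.14053,+0.98956); SVD([r₁ r₂ r₃]) → R = UVᵀ:
  R  [+0.99880 -0.03717 -0.03199]
  R  [+0.03233 +0.98955 -0.14053]
  R  [+0.03688 +0.13933 +0.98956]
t = (+0.11190, +0.08094, +0.53032) m
tr R = 2.977904; θ = arccos((tr R − 1)/2) = 0.148785 rad = 8.525°
axis k = ((R−Rᵀ)₃₂, (R−Rᵀ)₁₃, (R−Rᵀ)₂₁) / (2 sinθ) = (+0.943974, -0.232274, +0.234438)
rvec = θ·k = (+0.140449, -0.034559, +0.034881)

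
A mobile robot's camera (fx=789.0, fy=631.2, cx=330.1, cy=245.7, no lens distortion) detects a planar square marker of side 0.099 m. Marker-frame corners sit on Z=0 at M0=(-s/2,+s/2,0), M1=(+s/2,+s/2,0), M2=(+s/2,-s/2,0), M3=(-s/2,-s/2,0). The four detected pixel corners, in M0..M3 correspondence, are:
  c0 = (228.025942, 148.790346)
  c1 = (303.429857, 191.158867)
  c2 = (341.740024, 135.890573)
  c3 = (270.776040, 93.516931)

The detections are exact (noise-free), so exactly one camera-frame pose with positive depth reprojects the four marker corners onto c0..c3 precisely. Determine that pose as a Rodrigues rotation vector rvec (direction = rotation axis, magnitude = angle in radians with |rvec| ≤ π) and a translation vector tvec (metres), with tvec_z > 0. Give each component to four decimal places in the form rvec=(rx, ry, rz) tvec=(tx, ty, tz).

rvec=(-0.2969, -0.3937, 0.5275) tvec=(-0.0471, -0.1417, 0.8636)

Intrinsics K: fx=789.0, fy=631.2, cx=330.1, cy=245.7
Marker side s = 0.099 m; corners in marker frame (Z=0):
  M0 = (-0.0495, +0.0495, 0)
  M1 = (+0.0495, +0.0495, 0)
  M2 = (+0.0495, -0.0495, 0)
  M3 = (-0.0495, -0.0495, 0)
Detected image corners:
  c0 = (228.025942, 148.790346) px
  c1 = (303.429857, 191.158867) px
  c2 = (341.740024, 135.890573) px
  c3 = (270.776040, 93.516931) px
Planar DLT: solve 8×8 A·h = b for H (H[2,2]=1):
  H  [+833.25619 -531.95156 +287.02263]
  H  [+475.02481 +497.11202 +142.09774]
  H  [+0.33043 -0.42981 +1.00000]
B = K⁻¹H; ‖b₁‖=1.157990, ‖b₂‖=1.157990; λ = 2/(‖b₁‖+‖b₂‖) = 0.863565, sign → tz>0 ⇒ λ=+0.863565
r₁ = λ·B[:,0] = (+0.79262,+0.53882,+0.28535); r₂ = λ·B[:,1] = (-0.42693,+0.82460,-0.37117)
r₃ = r₁×r₂ = (-0.43529,+0.17237,+0.88363); SVD([r₁ r₂ r₃]) → R = UVᵀ:
  R  [+0.79262 -0.42693 -0.43529]
  R  [+0.53882 +0.82460 +0.17237]
  R  [+0.28535 -0.37117 +0.88363]
t = (-0.04715, -0.14174, +0.86357) m
tr R = 2.500849; θ = arccos((tr R − 1)/2) = 0.722092 rad = 41.373°
axis k = ((R−Rᵀ)₃₂, (R−Rᵀ)₁₃, (R−Rᵀ)₂₁) / (2 sinθ) = (-0.411178, -0.545153, +0.730576)
rvec = θ·k = (-0.296908, -0.393650, +0.527543)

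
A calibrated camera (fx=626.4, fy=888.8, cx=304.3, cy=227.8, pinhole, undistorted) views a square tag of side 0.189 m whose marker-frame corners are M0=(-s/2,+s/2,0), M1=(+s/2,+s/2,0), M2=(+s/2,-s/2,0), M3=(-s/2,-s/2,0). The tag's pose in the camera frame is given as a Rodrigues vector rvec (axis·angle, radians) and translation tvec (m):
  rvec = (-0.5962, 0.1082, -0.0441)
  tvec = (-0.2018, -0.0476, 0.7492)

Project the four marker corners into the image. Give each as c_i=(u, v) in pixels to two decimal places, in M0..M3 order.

c0=(42.24, 274.98) c1=(206.86, 258.37) c2=(218.39, 79.36) c3=(75.12, 97.50)

Intrinsics K: fx=626.4, fy=888.8, cx=304.3, cy=227.8
Marker side s = 0.189 m; corners in marker frame (Z=0):
  M0 = (-0.0945, +0.0945, 0)
  M1 = (+0.0945, +0.0945, 0)
  M2 = (+0.0945, -0.0945, 0)
  M3 = (-0.0945, -0.0945, 0)
rvec = (-0.5962, 0.1082, -0.0441), |rvec| = θ = 0.60754 rad = 34.810°
Rodrigues: sinθ=0.57085, 1−cosθ=0.17895; R = I + sinθ·[k]× + (1−cosθ)·[k]×²:
    [+0.99338 +0.01016 +0.11441]
    [-0.07271 +0.82673 +0.55788]
    [-0.08892 -0.56251 +0.82200]
t = (-0.2018, -0.0476, 0.7492) m
M0: Pc = R·M0+t = (-0.29471, +0.03740, +0.70445); u = 626.4·(-0.29471)/0.70445 + 304.3 = 42.2373, v = 888.8·(+0.03740)/0.70445 + 227.8 = 274.9840
M1: Pc = R·M1+t = (-0.10697, +0.02365, +0.68764); u = 626.4·(-0.10697)/0.68764 + 304.3 = 206.8610, v = 888.8·(+0.02365)/0.68764 + 227.8 = 258.3746
M2: Pc = R·M2+t = (-0.10889, -0.13260, +0.79395); u = 626.4·(-0.10889)/0.79395 + 304.3 = 218.3932, v = 888.8·(-0.13260)/0.79395 + 227.8 = 79.3628
M3: Pc = R·M3+t = (-0.29663, -0.11885, +0.81076); u = 626.4·(-0.29663)/0.81076 + 304.3 = 75.1173, v = 888.8·(-0.11885)/0.81076 + 227.8 = 97.5048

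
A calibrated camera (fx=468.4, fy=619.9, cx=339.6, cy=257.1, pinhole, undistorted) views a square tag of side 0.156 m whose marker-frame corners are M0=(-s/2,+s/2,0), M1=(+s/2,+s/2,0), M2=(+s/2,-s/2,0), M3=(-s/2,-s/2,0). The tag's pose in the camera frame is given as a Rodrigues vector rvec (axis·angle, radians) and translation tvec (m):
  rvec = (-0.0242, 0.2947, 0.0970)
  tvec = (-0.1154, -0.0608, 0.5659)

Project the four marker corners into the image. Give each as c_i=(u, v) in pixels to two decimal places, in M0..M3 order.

Intrinsics K: fx=468.4, fy=619.9, cx=339.6, cy=257.1
Marker side s = 0.156 m; corners in marker frame (Z=0):
  M0 = (-0.0780, +0.0780, 0)
  M1 = (+0.0780, +0.0780, 0)
  M2 = (+0.0780, -0.0780, 0)
  M3 = (-0.0780, -0.0780, 0)
rvec = (-0.0242, 0.2947, 0.0970), |rvec| = θ = 0.31120 rad = 17.830°
Rodrigues: sinθ=0.30620, 1−cosθ=0.04803; R = I + sinθ·[k]× + (1−cosθ)·[k]×²:
    [+0.95226 -0.09898 +0.28880]
    [+0.09190 +0.99504 +0.03799]
    [-0.29113 -0.00963 +0.95663]
t = (-0.1154, -0.0608, 0.5659) m
M0: Pc = R·M0+t = (-0.19740, +0.00964, +0.58786); u = 468.4·(-0.19740)/0.58786 + 339.6 = 182.3159, v = 619.9·(+0.00964)/0.58786 + 257.1 = 267.2705
M1: Pc = R·M1+t = (-0.04884, +0.02398, +0.54244); u = 468.4·(-0.04884)/0.54244 + 339.6 = 297.4228, v = 619.9·(+0.02398)/0.54244 + 257.1 = 284.5065
M2: Pc = R·M2+t = (-0.03340, -0.13124, +0.54394); u = 468.4·(-0.03340)/0.54394 + 339.6 = 310.8356, v = 619.9·(-0.13124)/0.54394 + 257.1 = 107.5281
M3: Pc = R·M3+t = (-0.18196, -0.14558, +0.58936); u = 468.4·(-0.18196)/0.58936 + 339.6 = 194.9886, v = 619.9·(-0.14558)/0.58936 + 257.1 = 103.9741

c0=(182.32, 267.27) c1=(297.42, 284.51) c2=(310.84, 107.53) c3=(194.99, 103.97)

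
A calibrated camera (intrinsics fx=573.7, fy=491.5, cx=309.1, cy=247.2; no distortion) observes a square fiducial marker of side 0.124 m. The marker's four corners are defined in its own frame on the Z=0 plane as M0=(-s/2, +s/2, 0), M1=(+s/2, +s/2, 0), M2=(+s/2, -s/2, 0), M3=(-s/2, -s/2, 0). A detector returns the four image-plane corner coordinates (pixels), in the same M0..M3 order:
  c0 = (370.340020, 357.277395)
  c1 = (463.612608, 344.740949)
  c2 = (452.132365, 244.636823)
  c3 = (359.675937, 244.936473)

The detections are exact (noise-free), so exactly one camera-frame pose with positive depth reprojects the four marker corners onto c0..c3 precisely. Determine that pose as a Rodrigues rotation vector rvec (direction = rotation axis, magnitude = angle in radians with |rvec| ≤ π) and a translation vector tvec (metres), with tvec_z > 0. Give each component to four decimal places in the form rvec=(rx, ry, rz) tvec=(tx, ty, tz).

Intrinsics K: fx=573.7, fy=491.5, cx=309.1, cy=247.2
Marker side s = 0.124 m; corners in marker frame (Z=0):
  M0 = (-0.0620, +0.0620, 0)
  M1 = (+0.0620, +0.0620, 0)
  M2 = (+0.0620, -0.0620, 0)
  M3 = (-0.0620, -0.0620, 0)
Detected image corners:
  c0 = (370.340020, 357.277395) px
  c1 = (463.612608, 344.740949) px
  c2 = (452.132365, 244.636823) px
  c3 = (359.675937, 244.936473) px
Planar DLT: solve 8×8 A·h = b for H (H[2,2]=1):
  H  [+1126.62727 +15.27778 +414.02145]
  H  [+222.30308 +800.10011 +297.12138]
  H  [+0.91813 -0.18035 +1.00000]
B = K⁻¹H; ‖b₁‖=1.732444, ‖b₂‖=1.732444; λ = 2/(‖b₁‖+‖b₂‖) = 0.577219, sign → tz>0 ⇒ λ=+0.577219
r₁ = λ·B[:,0] = (+0.84800,-0.00547,+0.52996); r₂ = λ·B[:,1] = (+0.07146,+0.99200,-0.10410)
r₃ = r₁×r₂ = (-0.52515,+0.12615,+0.84161); SVD([r₁ r₂ r₃]) → R = UVᵀ:
  R  [+0.84800 +0.07146 -0.52515]
  R  [-0.00547 +0.99200 +0.12615]
  R  [+0.52996 -0.10410 +0.84161]
t = (+0.10557, +0.05863, +0.57722) m
tr R = 2.681606; θ = arccos((tr R − 1)/2) = 0.572032 rad = 32.775°
axis k = ((R−Rᵀ)₃₂, (R−Rᵀ)₁₃, (R−Rᵀ)₂₁) / (2 sinθ) = (-0.212661, -0.974539, -0.071055)
rvec = θ·k = (-0.121649, -0.557467, -0.040646)

rvec=(-0.1216, -0.5575, -0.0406) tvec=(0.1056, 0.0586, 0.5772)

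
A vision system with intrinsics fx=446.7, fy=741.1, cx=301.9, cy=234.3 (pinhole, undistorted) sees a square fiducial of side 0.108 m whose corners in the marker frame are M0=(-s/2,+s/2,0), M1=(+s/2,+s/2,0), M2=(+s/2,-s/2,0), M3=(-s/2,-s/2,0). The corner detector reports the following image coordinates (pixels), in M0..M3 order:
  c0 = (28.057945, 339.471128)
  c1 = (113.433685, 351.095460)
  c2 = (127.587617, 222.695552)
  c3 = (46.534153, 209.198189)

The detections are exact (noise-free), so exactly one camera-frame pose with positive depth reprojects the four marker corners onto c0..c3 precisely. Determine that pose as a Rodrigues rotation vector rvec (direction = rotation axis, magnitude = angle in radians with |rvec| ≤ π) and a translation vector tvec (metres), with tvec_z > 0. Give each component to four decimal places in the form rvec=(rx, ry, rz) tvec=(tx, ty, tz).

Intrinsics K: fx=446.7, fy=741.1, cx=301.9, cy=234.3
Marker side s = 0.108 m; corners in marker frame (Z=0):
  M0 = (-0.0540, +0.0540, 0)
  M1 = (+0.0540, +0.0540, 0)
  M2 = (+0.0540, -0.0540, 0)
  M3 = (-0.0540, -0.0540, 0)
Detected image corners:
  c0 = (28.057945, 339.471128) px
  c1 = (113.433685, 351.095460) px
  c2 = (127.587617, 222.695552) px
  c3 = (46.534153, 209.198189) px
Planar DLT: solve 8×8 A·h = b for H (H[2,2]=1):
  H  [+784.02255 -186.07672 +79.49851]
  H  [+166.29994 +1072.27913 +279.11725]
  H  [+0.17742 -0.44615 +1.00000]
B = K⁻¹H; ‖b₁‖=1.653420, ‖b₂‖=1.653420; λ = 2/(‖b₁‖+‖b₂‖) = 0.604807, sign → tz>0 ⇒ λ=+0.604807
r₁ = λ·B[:,0] = (+0.98900,+0.10179,+0.10731); r₂ = λ·B[:,1] = (-0.06957,+0.96039,-0.26984)
r₃ = r₁×r₂ = (-0.13052,+0.25940,+0.95691); SVD([r₁ r₂ r₃]) → R = UVᵀ:
  R  [+0.98900 -0.06957 -0.13052]
  R  [+0.10179 +0.96039 +0.25940]
  R  [+0.10731 -0.26984 +0.95691]
t = (-0.30112, +0.03658, +0.60481) m
tr R = 2.906300; θ = arccos((tr R − 1)/2) = 0.307313 rad = 17.608°
axis k = ((R−Rᵀ)₃₂, (R−Rᵀ)₁₃, (R−Rᵀ)₂₁) / (2 sinθ) = (-0.874781, -0.393105, +0.283244)
rvec = θ·k = (-0.268832, -0.120806, +0.087044)

rvec=(-0.2688, -0.1208, 0.0870) tvec=(-0.3011, 0.0366, 0.6048)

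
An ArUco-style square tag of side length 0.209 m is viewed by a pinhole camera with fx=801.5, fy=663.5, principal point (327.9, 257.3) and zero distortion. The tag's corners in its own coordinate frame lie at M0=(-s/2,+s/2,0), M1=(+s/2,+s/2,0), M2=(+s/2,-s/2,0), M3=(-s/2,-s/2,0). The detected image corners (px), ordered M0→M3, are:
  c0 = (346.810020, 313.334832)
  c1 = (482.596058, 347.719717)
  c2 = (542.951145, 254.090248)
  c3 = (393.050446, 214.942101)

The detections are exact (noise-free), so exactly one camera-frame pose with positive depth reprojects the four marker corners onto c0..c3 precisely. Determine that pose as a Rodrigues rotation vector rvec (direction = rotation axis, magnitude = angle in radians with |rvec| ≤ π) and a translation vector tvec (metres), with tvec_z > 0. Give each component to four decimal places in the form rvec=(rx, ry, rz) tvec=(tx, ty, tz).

rvec=(0.5825, 0.0342, 0.3082) tvec=(0.1560, 0.0466, 1.1121)

Intrinsics K: fx=801.5, fy=663.5, cx=327.9, cy=257.3
Marker side s = 0.209 m; corners in marker frame (Z=0):
  M0 = (-0.1045, +0.1045, 0)
  M1 = (+0.1045, +0.1045, 0)
  M2 = (+0.1045, -0.1045, 0)
  M3 = (-0.1045, -0.1045, 0)
Detected image corners:
  c0 = (346.810020, 313.334832) px
  c1 = (482.596058, 347.719717) px
  c2 = (542.951145, 254.090248) px
  c3 = (393.050446, 214.942101) px
Planar DLT: solve 8×8 A·h = b for H (H[2,2]=1):
  H  [+703.48009 -38.40616 +440.35193]
  H  [+189.25563 +598.09211 +285.08042]
  H  [+0.04929 +0.49117 +1.00000]
B = K⁻¹H; ‖b₁‖=0.899238, ‖b₂‖=0.899238; λ = 2/(‖b₁‖+‖b₂‖) = 1.112052, sign → tz>0 ⇒ λ=+1.112052
r₁ = λ·B[:,0] = (+0.95363,+0.29595,+0.05481); r₂ = λ·B[:,1] = (-0.27675,+0.79061,+0.54621)
r₃ = r₁×r₂ = (+0.11832,-0.53605,+0.83585); SVD([r₁ r₂ r₃]) → R = UVᵀ:
  R  [+0.95363 -0.27675 +0.11832]
  R  [+0.29595 +0.79061 -0.53605]
  R  [+0.05481 +0.54621 +0.83585]
t = (+0.15602, +0.04656, +1.11205) m
tr R = 2.580092; θ = arccos((tr R − 1)/2) = 0.659912 rad = 37.810°
axis k = ((R−Rᵀ)₃₂, (R−Rᵀ)₁₃, (R−Rᵀ)₂₁) / (2 sinθ) = (+0.882693, +0.051798, +0.467087)
rvec = θ·k = (+0.582500, +0.034182, +0.308236)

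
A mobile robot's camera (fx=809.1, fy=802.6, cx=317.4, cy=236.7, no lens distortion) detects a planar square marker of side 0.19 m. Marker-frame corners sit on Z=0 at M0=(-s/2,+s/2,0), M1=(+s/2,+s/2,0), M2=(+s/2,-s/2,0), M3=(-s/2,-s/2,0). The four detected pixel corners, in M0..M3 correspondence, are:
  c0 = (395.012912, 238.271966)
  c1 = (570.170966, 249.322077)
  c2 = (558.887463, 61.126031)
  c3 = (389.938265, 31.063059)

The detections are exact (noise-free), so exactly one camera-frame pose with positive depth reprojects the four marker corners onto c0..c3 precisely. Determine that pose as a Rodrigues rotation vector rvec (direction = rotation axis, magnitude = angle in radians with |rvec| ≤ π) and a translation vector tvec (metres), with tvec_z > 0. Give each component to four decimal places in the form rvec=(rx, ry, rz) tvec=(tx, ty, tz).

rvec=(-0.1612, -0.4110, 0.0249) tvec=(0.1530, -0.0870, 0.7488)

Intrinsics K: fx=809.1, fy=802.6, cx=317.4, cy=236.7
Marker side s = 0.19 m; corners in marker frame (Z=0):
  M0 = (-0.0950, +0.0950, 0)
  M1 = (+0.0950, +0.0950, 0)
  M2 = (+0.0950, -0.0950, 0)
  M3 = (-0.0950, -0.0950, 0)
Detected image corners:
  c0 = (395.012912, 238.271966) px
  c1 = (570.170966, 249.322077) px
  c2 = (558.887463, 61.126031) px
  c3 = (389.938265, 31.063059) px
Planar DLT: solve 8×8 A·h = b for H (H[2,2]=1):
  H  [+1158.10667 -59.03607 +482.73815]
  H  [+185.82036 +1006.85594 +143.44229]
  H  [+0.52851 -0.21505 +1.00000]
B = K⁻¹H; ‖b₁‖=1.335395, ‖b₂‖=1.335395; λ = 2/(‖b₁‖+‖b₂‖) = 0.748842, sign → tz>0 ⇒ λ=+0.748842
r₁ = λ·B[:,0] = (+0.91660,+0.05665,+0.39577); r₂ = λ·B[:,1] = (+0.00854,+0.98691,-0.16104)
r₃ = r₁×r₂ = (-0.39972,+0.15099,+0.90412); SVD([r₁ r₂ r₃]) → R = UVᵀ:
  R  [+0.91660 +0.00854 -0.39972]
  R  [+0.05665 +0.98691 +0.15099]
  R  [+0.39577 -0.16104 +0.90412]
t = (+0.15302, -0.08701, +0.74884) m
tr R = 2.807628; θ = arccos((tr R − 1)/2) = 0.442197 rad = 25.336°
axis k = ((R−Rᵀ)₃₂, (R−Rᵀ)₁₃, (R−Rᵀ)₂₁) / (2 sinθ) = (-0.364585, -0.929471, +0.056223)
rvec = θ·k = (-0.161218, -0.411009, +0.024862)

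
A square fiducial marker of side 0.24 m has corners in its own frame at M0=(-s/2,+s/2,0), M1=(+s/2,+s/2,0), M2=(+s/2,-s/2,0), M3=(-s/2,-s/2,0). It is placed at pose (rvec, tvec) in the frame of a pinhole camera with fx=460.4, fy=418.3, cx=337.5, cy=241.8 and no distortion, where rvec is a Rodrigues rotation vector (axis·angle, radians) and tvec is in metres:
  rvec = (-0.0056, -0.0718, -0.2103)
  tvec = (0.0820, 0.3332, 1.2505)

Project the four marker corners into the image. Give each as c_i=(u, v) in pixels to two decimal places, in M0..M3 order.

Intrinsics K: fx=460.4, fy=418.3, cx=337.5, cy=241.8
Marker side s = 0.24 m; corners in marker frame (Z=0):
  M0 = (-0.1200, +0.1200, 0)
  M1 = (+0.1200, +0.1200, 0)
  M2 = (+0.1200, -0.1200, 0)
  M3 = (-0.1200, -0.1200, 0)
rvec = (-0.0056, -0.0718, -0.2103), |rvec| = θ = 0.22229 rad = 12.736°
Rodrigues: sinθ=0.22046, 1−cosθ=0.02460; R = I + sinθ·[k]× + (1−cosθ)·[k]×²:
    [+0.97541 +0.20877 -0.07062]
    [-0.20837 +0.97796 +0.01307]
    [+0.07180 +0.00196 +0.99742]
t = (0.0820, 0.3332, 1.2505) m
M0: Pc = R·M0+t = (-0.01000, +0.47556, +1.24212); u = 460.4·(-0.01000)/1.24212 + 337.5 = 333.7947, v = 418.3·(+0.47556)/1.24212 + 241.8 = 401.9510
M1: Pc = R·M1+t = (+0.22410, +0.42555, +1.25935); u = 460.4·(+0.22410)/1.25935 + 337.5 = 419.4283, v = 418.3·(+0.42555)/1.25935 + 241.8 = 383.1489
M2: Pc = R·M2+t = (+0.17400, +0.19084, +1.25888); u = 460.4·(+0.17400)/1.25888 + 337.5 = 401.1344, v = 418.3·(+0.19084)/1.25888 + 241.8 = 305.2122
M3: Pc = R·M3+t = (-0.06010, +0.24085, +1.24165); u = 460.4·(-0.06010)/1.24165 + 337.5 = 315.2143, v = 418.3·(+0.24085)/1.24165 + 241.8 = 322.9399

c0=(333.79, 401.95) c1=(419.43, 383.15) c2=(401.13, 305.21) c3=(315.21, 322.94)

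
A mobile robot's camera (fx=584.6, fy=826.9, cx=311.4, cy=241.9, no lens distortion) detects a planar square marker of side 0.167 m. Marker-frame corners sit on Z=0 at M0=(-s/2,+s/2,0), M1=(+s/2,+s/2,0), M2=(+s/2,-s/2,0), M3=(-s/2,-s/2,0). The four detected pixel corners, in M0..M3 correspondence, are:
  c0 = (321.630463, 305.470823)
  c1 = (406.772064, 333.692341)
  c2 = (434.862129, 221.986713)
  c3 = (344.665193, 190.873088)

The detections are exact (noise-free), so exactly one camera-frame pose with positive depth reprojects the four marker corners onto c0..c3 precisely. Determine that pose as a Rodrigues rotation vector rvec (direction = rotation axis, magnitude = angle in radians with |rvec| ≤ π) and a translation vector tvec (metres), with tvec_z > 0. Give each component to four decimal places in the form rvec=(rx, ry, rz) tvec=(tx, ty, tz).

rvec=(0.4058, -0.0143, 0.2439) tvec=(0.1202, 0.0297, 1.0741)

Intrinsics K: fx=584.6, fy=826.9, cx=311.4, cy=241.9
Marker side s = 0.167 m; corners in marker frame (Z=0):
  M0 = (-0.0835, +0.0835, 0)
  M1 = (+0.0835, +0.0835, 0)
  M2 = (+0.0835, -0.0835, 0)
  M3 = (-0.0835, -0.0835, 0)
Detected image corners:
  c0 = (321.630463, 305.470823) px
  c1 = (406.772064, 333.692341) px
  c2 = (434.862129, 221.986713) px
  c3 = (344.665193, 190.873088) px
Planar DLT: solve 8×8 A·h = b for H (H[2,2]=1):
  H  [+546.40233 -16.58882 +376.80846]
  H  [+192.66312 +772.78049 +264.78886]
  H  [+0.05808 +0.36223 +1.00000]
B = K⁻¹H; ‖b₁‖=0.930993, ‖b₂‖=0.930993; λ = 2/(‖b₁‖+‖b₂‖) = 1.074122, sign → tz>0 ⇒ λ=+1.074122
r₁ = λ·B[:,0] = (+0.97071,+0.23202,+0.06238); r₂ = λ·B[:,1] = (-0.23773,+0.89000,+0.38908)
r₃ = r₁×r₂ = (+0.03475,-0.39251,+0.91909); SVD([r₁ r₂ r₃]) → R = UVᵀ:
  R  [+0.97071 -0.23773 +0.03475]
  R  [+0.23202 +0.89000 -0.39251]
  R  [+0.06238 +0.38908 +0.91909]
t = (+0.12018, +0.02973, +1.07412) m
tr R = 2.779804; θ = arccos((tr R − 1)/2) = 0.473666 rad = 27.139°
axis k = ((R−Rᵀ)₃₂, (R−Rᵀ)₁₃, (R−Rᵀ)₂₁) / (2 sinθ) = (+0.856715, -0.030289, +0.514899)
rvec = θ·k = (+0.405797, -0.014347, +0.243890)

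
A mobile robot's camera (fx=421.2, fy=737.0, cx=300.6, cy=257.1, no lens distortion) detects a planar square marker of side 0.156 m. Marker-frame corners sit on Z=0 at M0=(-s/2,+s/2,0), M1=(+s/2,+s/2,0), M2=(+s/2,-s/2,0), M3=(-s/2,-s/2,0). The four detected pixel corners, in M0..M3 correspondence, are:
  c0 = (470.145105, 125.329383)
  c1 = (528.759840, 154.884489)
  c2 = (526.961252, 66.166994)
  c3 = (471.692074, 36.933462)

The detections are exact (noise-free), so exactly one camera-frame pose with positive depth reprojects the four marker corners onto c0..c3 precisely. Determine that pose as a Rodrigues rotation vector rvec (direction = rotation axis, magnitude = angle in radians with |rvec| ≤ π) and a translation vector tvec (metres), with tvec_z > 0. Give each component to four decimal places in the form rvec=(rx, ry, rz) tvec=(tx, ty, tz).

Intrinsics K: fx=421.2, fy=737.0, cx=300.6, cy=257.1
Marker side s = 0.156 m; corners in marker frame (Z=0):
  M0 = (-0.0780, +0.0780, 0)
  M1 = (+0.0780, +0.0780, 0)
  M2 = (+0.0780, -0.0780, 0)
  M3 = (-0.0780, -0.0780, 0)
Detected image corners:
  c0 = (470.145105, 125.329383) px
  c1 = (528.759840, 154.884489) px
  c2 = (526.961252, 66.166994) px
  c3 = (471.692074, 36.933462) px
Planar DLT: solve 8×8 A·h = b for H (H[2,2]=1):
  H  [+415.54006 -187.30430 +499.61381]
  H  [+198.15111 +531.56620 +94.64376]
  H  [+0.10181 -0.37685 +1.00000]
B = K⁻¹H; ‖b₁‖=0.948702, ‖b₂‖=0.948702; λ = 2/(‖b₁‖+‖b₂‖) = 1.054072, sign → tz>0 ⇒ λ=+1.054072
r₁ = λ·B[:,0] = (+0.96332,+0.24596,+0.10731); r₂ = λ·B[:,1] = (-0.18524,+0.89883,-0.39723)
r₃ = r₁×r₂ = (-0.19416,+0.36278,+0.91142); SVD([r₁ r₂ r₃]) → R = UVᵀ:
  R  [+0.96332 -0.18525 -0.19416]
  R  [+0.24596 +0.89883 +0.36278]
  R  [+0.10731 -0.39723 +0.91142]
t = (+0.49804, -0.23235, +1.05407) m
tr R = 2.773572; θ = arccos((tr R − 1)/2) = 0.480452 rad = 27.528°
axis k = ((R−Rᵀ)₃₂, (R−Rᵀ)₁₃, (R−Rᵀ)₂₁) / (2 sinθ) = (-0.822200, -0.326146, +0.466494)
rvec = θ·k = (-0.395027, -0.156697, +0.224128)

rvec=(-0.3950, -0.1567, 0.2241) tvec=(0.4980, -0.2323, 1.0541)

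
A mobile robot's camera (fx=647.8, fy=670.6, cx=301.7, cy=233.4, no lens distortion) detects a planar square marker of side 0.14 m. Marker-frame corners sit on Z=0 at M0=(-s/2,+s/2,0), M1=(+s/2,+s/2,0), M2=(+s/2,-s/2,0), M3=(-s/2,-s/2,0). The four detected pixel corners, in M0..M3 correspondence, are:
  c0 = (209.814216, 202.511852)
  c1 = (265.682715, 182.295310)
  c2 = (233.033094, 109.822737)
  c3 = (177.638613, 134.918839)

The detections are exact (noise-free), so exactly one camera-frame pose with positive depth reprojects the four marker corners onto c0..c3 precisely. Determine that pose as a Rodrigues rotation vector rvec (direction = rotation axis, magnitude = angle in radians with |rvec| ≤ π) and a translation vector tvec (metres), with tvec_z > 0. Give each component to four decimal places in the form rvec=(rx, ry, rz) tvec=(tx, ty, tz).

Intrinsics K: fx=647.8, fy=670.6, cx=301.7, cy=233.4
Marker side s = 0.14 m; corners in marker frame (Z=0):
  M0 = (-0.0700, +0.0700, 0)
  M1 = (+0.0700, +0.0700, 0)
  M2 = (+0.0700, -0.0700, 0)
  M3 = (-0.0700, -0.0700, 0)
Detected image corners:
  c0 = (209.814216, 202.511852) px
  c1 = (265.682715, 182.295310) px
  c2 = (233.033094, 109.822737) px
  c3 = (177.638613, 134.918839) px
Planar DLT: solve 8×8 A·h = b for H (H[2,2]=1):
  H  [+300.94918 +274.17332 +220.91323]
  H  [-230.10930 +530.04241 +158.20488]
  H  [-0.43532 +0.19277 +1.00000]
B = K⁻¹H; ‖b₁‖=0.819469, ‖b₂‖=0.819469; λ = 2/(‖b₁‖+‖b₂‖) = 1.220302, sign → tz>0 ⇒ λ=+1.220302
r₁ = λ·B[:,0] = (+0.81432,-0.23384,-0.53122); r₂ = λ·B[:,1] = (+0.40692,+0.88265,+0.23524)
r₃ = r₁×r₂ = (+0.41388,-0.40772,+0.81392); SVD([r₁ r₂ r₃]) → R = UVᵀ:
  R  [+0.81432 +0.40692 +0.41388]
  R  [-0.23384 +0.88265 -0.40772]
  R  [-0.53122 +0.23524 +0.81392]
t = (-0.15218, -0.13683, +1.22030) m
tr R = 2.510899; θ = arccos((tr R − 1)/2) = 0.714456 rad = 40.935°
axis k = ((R−Rᵀ)₃₂, (R−Rᵀ)₁₃, (R−Rᵀ)₂₁) / (2 sinθ) = (+0.490653, +0.721220, -0.488980)
rvec = θ·k = (+0.350550, +0.515280, -0.349355)

rvec=(0.3505, 0.5153, -0.3494) tvec=(-0.1522, -0.1368, 1.2203)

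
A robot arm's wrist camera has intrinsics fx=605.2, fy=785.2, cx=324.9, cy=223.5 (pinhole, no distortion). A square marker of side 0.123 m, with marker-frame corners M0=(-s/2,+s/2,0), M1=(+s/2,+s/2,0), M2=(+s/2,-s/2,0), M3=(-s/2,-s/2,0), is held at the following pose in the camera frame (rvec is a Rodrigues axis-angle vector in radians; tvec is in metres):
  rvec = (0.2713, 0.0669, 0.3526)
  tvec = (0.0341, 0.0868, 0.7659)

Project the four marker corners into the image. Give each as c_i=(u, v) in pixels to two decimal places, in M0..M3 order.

Intrinsics K: fx=605.2, fy=785.2, cx=324.9, cy=223.5
Marker side s = 0.123 m; corners in marker frame (Z=0):
  M0 = (-0.0615, +0.0615, 0)
  M1 = (+0.0615, +0.0615, 0)
  M2 = (+0.0615, -0.0615, 0)
  M3 = (-0.0615, -0.0615, 0)
rvec = (0.2713, 0.0669, 0.3526), |rvec| = θ = 0.44990 rad = 25.777°
Rodrigues: sinθ=0.43487, 1−cosθ=0.09951; R = I + sinθ·[k]× + (1−cosθ)·[k]×²:
    [+0.93668 -0.33190 +0.11169]
    [+0.34975 +0.90269 -0.25064]
    [-0.01764 +0.27384 +0.96161]
t = (0.0341, 0.0868, 0.7659) m
M0: Pc = R·M0+t = (-0.04392, +0.12081, +0.78383); u = 605.2·(-0.04392)/0.78383 + 324.9 = 290.9907, v = 785.2·(+0.12081)/0.78383 + 223.5 = 344.5179
M1: Pc = R·M1+t = (+0.07129, +0.16383, +0.78166); u = 605.2·(+0.07129)/0.78166 + 324.9 = 380.0994, v = 785.2·(+0.16383)/0.78166 + 223.5 = 388.0678
M2: Pc = R·M2+t = (+0.11212, +0.05279, +0.74797); u = 605.2·(+0.11212)/0.74797 + 324.9 = 415.6165, v = 785.2·(+0.05279)/0.74797 + 223.5 = 278.9214
M3: Pc = R·M3+t = (-0.00309, +0.00977, +0.75014); u = 605.2·(-0.00309)/0.75014 + 324.9 = 322.4041, v = 785.2·(+0.00977)/0.75014 + 223.5 = 233.7317

c0=(290.99, 344.52) c1=(380.10, 388.07) c2=(415.62, 278.92) c3=(322.40, 233.73)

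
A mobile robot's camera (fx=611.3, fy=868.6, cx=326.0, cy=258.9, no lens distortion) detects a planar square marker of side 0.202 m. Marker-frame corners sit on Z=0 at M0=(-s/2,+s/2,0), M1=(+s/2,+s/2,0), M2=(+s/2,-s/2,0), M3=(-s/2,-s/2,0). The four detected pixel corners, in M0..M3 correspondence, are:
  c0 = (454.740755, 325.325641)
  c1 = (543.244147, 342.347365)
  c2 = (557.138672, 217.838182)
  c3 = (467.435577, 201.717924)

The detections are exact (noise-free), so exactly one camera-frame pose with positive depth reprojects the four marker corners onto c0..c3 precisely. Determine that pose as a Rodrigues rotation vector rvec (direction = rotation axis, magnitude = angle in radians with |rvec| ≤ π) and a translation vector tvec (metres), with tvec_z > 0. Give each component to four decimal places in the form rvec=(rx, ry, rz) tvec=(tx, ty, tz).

rvec=(0.0800, 0.0669, 0.1289) tvec=(0.4098, 0.0213, 1.3963)

Intrinsics K: fx=611.3, fy=868.6, cx=326.0, cy=258.9
Marker side s = 0.202 m; corners in marker frame (Z=0):
  M0 = (-0.1010, +0.1010, 0)
  M1 = (+0.1010, +0.1010, 0)
  M2 = (+0.1010, -0.1010, 0)
  M3 = (-0.1010, -0.1010, 0)
Detected image corners:
  c0 = (454.740755, 325.325641) px
  c1 = (543.244147, 342.347365) px
  c2 = (557.138672, 217.838182) px
  c3 = (467.435577, 201.717924) px
Planar DLT: solve 8×8 A·h = b for H (H[2,2]=1):
  H  [+418.83951 -35.41836 +505.40146]
  H  [+70.08891 +630.47360 +272.14692]
  H  [-0.04400 +0.06009 +1.00000]
B = K⁻¹H; ‖b₁‖=0.716161, ‖b₂‖=0.716161; λ = 2/(‖b₁‖+‖b₂‖) = 1.396334, sign → tz>0 ⇒ λ=+1.396334
r₁ = λ·B[:,0] = (+0.98948,+0.13099,-0.06144); r₂ = λ·B[:,1] = (-0.12565,+0.98852,+0.08391)
r₃ = r₁×r₂ = (+0.07172,-0.07530,+0.99458); SVD([r₁ r₂ r₃]) → R = UVᵀ:
  R  [+0.98948 -0.12565 +0.07172]
  R  [+0.13099 +0.98852 -0.07530]
  R  [-0.06144 +0.08391 +0.99458]
t = (+0.40979, +0.02130, +1.39633) m
tr R = 2.972577; θ = arccos((tr R − 1)/2) = 0.165788 rad = 9.499°
axis k = ((R−Rᵀ)₃₂, (R−Rᵀ)₁₃, (R−Rᵀ)₂₁) / (2 sinθ) = (+0.482361, +0.403441, +0.777537)
rvec = θ·k = (+0.079970, +0.066886, +0.128906)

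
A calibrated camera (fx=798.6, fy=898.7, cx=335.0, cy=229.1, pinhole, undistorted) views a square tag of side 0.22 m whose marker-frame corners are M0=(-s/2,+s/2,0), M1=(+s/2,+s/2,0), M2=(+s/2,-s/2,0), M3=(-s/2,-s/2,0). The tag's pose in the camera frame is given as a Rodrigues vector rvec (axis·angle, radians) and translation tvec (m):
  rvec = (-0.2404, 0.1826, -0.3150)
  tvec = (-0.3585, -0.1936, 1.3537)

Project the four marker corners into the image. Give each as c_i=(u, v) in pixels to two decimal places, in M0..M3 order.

c0=(78.71, 191.44) c1=(198.11, 141.24) c2=(167.42, 11.48) c3=(53.61, 62.47)

Intrinsics K: fx=798.6, fy=898.7, cx=335.0, cy=229.1
Marker side s = 0.22 m; corners in marker frame (Z=0):
  M0 = (-0.1100, +0.1100, 0)
  M1 = (+0.1100, +0.1100, 0)
  M2 = (+0.1100, -0.1100, 0)
  M3 = (-0.1100, -0.1100, 0)
rvec = (-0.2404, 0.1826, -0.3150), |rvec| = θ = 0.43630 rad = 24.998°
Rodrigues: sinθ=0.42259, 1−cosθ=0.09368; R = I + sinθ·[k]× + (1−cosθ)·[k]×²:
    [+0.93476 +0.28350 +0.21413]
    [-0.32670 +0.92273 +0.20454]
    [-0.13960 -0.26115 +0.95515]
t = (-0.3585, -0.1936, 1.3537) m
M0: Pc = R·M0+t = (-0.43014, -0.05616, +1.34033); u = 798.6·(-0.43014)/1.34033 + 335.0 = 78.7130, v = 898.7·(-0.05616)/1.34033 + 229.1 = 191.4427
M1: Pc = R·M1+t = (-0.22449, -0.12804, +1.30962); u = 798.6·(-0.22449)/1.30962 + 335.0 = 198.1059, v = 898.7·(-0.12804)/1.30962 + 229.1 = 141.2370
M2: Pc = R·M2+t = (-0.28686, -0.33104, +1.36707); u = 798.6·(-0.28686)/1.36707 + 335.0 = 167.4248, v = 898.7·(-0.33104)/1.36707 + 229.1 = 11.4790
M3: Pc = R·M3+t = (-0.49251, -0.25916, +1.39778); u = 798.6·(-0.49251)/1.39778 + 335.0 = 53.6133, v = 898.7·(-0.25916)/1.39778 + 229.1 = 62.4720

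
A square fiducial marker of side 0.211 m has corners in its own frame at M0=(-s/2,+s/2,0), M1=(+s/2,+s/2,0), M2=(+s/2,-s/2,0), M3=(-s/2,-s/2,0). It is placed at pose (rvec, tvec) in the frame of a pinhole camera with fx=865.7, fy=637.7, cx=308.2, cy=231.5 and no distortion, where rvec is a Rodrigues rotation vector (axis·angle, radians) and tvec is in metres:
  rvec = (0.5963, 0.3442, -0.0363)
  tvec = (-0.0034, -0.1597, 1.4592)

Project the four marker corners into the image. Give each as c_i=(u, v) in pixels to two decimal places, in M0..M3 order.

Intrinsics K: fx=865.7, fy=637.7, cx=308.2, cy=231.5
Marker side s = 0.211 m; corners in marker frame (Z=0):
  M0 = (-0.1055, +0.1055, 0)
  M1 = (+0.1055, +0.1055, 0)
  M2 = (+0.1055, -0.1055, 0)
  M3 = (-0.1055, -0.1055, 0)
rvec = (0.5963, 0.3442, -0.0363), |rvec| = θ = 0.68947 rad = 39.504°
Rodrigues: sinθ=0.63613, 1−cosθ=0.22841; R = I + sinθ·[k]× + (1−cosθ)·[k]×²:
    [+0.94244 +0.13211 +0.30717]
    [+0.06513 +0.82851 -0.55617]
    [-0.32797 +0.54416 +0.77222]
t = (-0.0034, -0.1597, 1.4592) m
M0: Pc = R·M0+t = (-0.08889, -0.07916, +1.55121); u = 865.7·(-0.08889)/1.55121 + 308.2 = 258.5926, v = 637.7·(-0.07916)/1.55121 + 231.5 = 198.9561
M1: Pc = R·M1+t = (+0.10997, -0.06542, +1.48201); u = 865.7·(+0.10997)/1.48201 + 308.2 = 372.4351, v = 637.7·(-0.06542)/1.48201 + 231.5 = 203.3498
M2: Pc = R·M2+t = (+0.08209, -0.24024, +1.36719); u = 865.7·(+0.08209)/1.36719 + 308.2 = 360.1788, v = 637.7·(-0.24024)/1.36719 + 231.5 = 119.4461
M3: Pc = R·M3+t = (-0.11677, -0.25398, +1.43639); u = 865.7·(-0.11677)/1.43639 + 308.2 = 237.8266, v = 637.7·(-0.25398)/1.43639 + 231.5 = 118.7435

c0=(258.59, 198.96) c1=(372.44, 203.35) c2=(360.18, 119.45) c3=(237.83, 118.74)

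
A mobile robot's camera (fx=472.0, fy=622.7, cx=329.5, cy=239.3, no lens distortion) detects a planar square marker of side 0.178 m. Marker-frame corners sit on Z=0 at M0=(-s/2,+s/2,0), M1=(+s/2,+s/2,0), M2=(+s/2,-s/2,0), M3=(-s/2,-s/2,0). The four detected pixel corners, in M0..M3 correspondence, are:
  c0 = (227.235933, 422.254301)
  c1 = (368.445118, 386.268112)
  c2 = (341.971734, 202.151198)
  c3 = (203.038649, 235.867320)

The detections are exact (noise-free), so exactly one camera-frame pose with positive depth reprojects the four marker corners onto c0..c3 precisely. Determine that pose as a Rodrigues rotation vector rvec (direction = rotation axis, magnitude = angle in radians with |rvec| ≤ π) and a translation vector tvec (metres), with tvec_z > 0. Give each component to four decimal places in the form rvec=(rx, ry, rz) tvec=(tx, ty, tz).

rvec=(-0.0619, -0.0240, -0.1843) tvec=(-0.0553, 0.0678, 0.5912)

Intrinsics K: fx=472.0, fy=622.7, cx=329.5, cy=239.3
Marker side s = 0.178 m; corners in marker frame (Z=0):
  M0 = (-0.0890, +0.0890, 0)
  M1 = (+0.0890, +0.0890, 0)
  M2 = (+0.0890, -0.0890, 0)
  M3 = (-0.0890, -0.0890, 0)
Detected image corners:
  c0 = (227.235933, 422.254301) px
  c1 = (368.445118, 386.268112) px
  c2 = (341.971734, 202.151198) px
  c3 = (203.038649, 235.867320) px
Planar DLT: solve 8×8 A·h = b for H (H[2,2]=1):
  H  [+801.10888 +113.75100 +285.37120]
  H  [-180.16432 +1009.44724 +310.73067]
  H  [+0.04997 -0.10033 +1.00000]
B = K⁻¹H; ‖b₁‖=1.691509, ‖b₂‖=1.691509; λ = 2/(‖b₁‖+‖b₂‖) = 0.591188, sign → tz>0 ⇒ λ=+0.591188
r₁ = λ·B[:,0] = (+0.98278,-0.18240,+0.02954); r₂ = λ·B[:,1] = (+0.18388,+0.98116,-0.05931)
r₃ = r₁×r₂ = (-0.01817,+0.06372,+0.99780); SVD([r₁ r₂ r₃]) → R = UVᵀ:
  R  [+0.98278 +0.18388 -0.01817]
  R  [-0.18240 +0.98116 +0.06372]
  R  [+0.02954 -0.05931 +0.99780]
t = (-0.05527, +0.06782, +0.59119) m
tr R = 2.961740; θ = arccos((tr R − 1)/2) = 0.195914 rad = 11.225°
axis k = ((R−Rᵀ)₃₂, (R−Rᵀ)₁₃, (R−Rᵀ)₂₁) / (2 sinθ) = (-0.316023, -0.122534, -0.940806)
rvec = θ·k = (-0.061913, -0.024006, -0.184317)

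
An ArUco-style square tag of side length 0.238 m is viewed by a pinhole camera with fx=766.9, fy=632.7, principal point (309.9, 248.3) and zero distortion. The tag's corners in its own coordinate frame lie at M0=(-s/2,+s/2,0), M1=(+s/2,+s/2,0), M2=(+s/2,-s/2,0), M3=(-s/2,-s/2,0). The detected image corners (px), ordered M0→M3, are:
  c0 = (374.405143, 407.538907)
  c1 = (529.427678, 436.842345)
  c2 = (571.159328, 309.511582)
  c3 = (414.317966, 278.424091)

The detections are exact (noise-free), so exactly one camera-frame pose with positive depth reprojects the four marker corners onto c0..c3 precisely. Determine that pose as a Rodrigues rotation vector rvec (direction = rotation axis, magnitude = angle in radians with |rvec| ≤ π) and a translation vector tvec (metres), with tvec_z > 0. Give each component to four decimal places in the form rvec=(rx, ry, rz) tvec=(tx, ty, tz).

rvec=(0.0738, -0.0414, 0.2381) tvec=(0.2385, 0.1960, 1.1243)

Intrinsics K: fx=766.9, fy=632.7, cx=309.9, cy=248.3
Marker side s = 0.238 m; corners in marker frame (Z=0):
  M0 = (-0.1190, +0.1190, 0)
  M1 = (+0.1190, +0.1190, 0)
  M2 = (+0.1190, -0.1190, 0)
  M3 = (-0.1190, -0.1190, 0)
Detected image corners:
  c0 = (374.405143, 407.538907) px
  c1 = (529.427678, 436.842345) px
  c2 = (571.159328, 309.511582) px
  c3 = (414.317966, 278.424091) px
Planar DLT: solve 8×8 A·h = b for H (H[2,2]=1):
  H  [+676.02319 -142.92877 +472.59042]
  H  [+142.66997 +560.42374 +358.62081]
  H  [+0.04419 +0.06058 +1.00000]
B = K⁻¹H; ‖b₁‖=0.889470, ‖b₂‖=0.889470; λ = 2/(‖b₁‖+‖b₂‖) = 1.124265, sign → tz>0 ⇒ λ=+1.124265
r₁ = λ·B[:,0] = (+0.97096,+0.23402,+0.04969); r₂ = λ·B[:,1] = (-0.23705,+0.96911,+0.06811)
r₃ = r₁×r₂ = (-0.03221,-0.07791,+0.99644); SVD([r₁ r₂ r₃]) → R = UVᵀ:
  R  [+0.97096 -0.23705 -0.03221]
  R  [+0.23402 +0.96911 -0.07791]
  R  [+0.04969 +0.06811 +0.99644]
t = (+0.23850, +0.19603, +1.12426) m
tr R = 2.936509; θ = arccos((tr R − 1)/2) = 0.252646 rad = 14.476°
axis k = ((R−Rᵀ)₃₂, (R−Rᵀ)₁₃, (R−Rᵀ)₂₁) / (2 sinθ) = (+0.292069, -0.163823, +0.942262)
rvec = θ·k = (+0.073790, -0.041389, +0.238059)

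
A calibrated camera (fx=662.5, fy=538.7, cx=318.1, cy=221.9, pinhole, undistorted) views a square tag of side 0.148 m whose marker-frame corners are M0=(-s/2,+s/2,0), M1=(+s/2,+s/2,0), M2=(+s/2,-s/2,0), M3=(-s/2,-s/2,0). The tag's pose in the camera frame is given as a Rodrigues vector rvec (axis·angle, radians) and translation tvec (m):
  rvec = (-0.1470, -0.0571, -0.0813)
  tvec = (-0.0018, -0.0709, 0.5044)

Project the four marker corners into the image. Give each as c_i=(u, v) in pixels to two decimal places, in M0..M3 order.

Intrinsics K: fx=662.5, fy=538.7, cx=318.1, cy=221.9
Marker side s = 0.148 m; corners in marker frame (Z=0):
  M0 = (-0.0740, +0.0740, 0)
  M1 = (+0.0740, +0.0740, 0)
  M2 = (+0.0740, -0.0740, 0)
  M3 = (-0.0740, -0.0740, 0)
rvec = (-0.1470, -0.0571, -0.0813), |rvec| = θ = 0.17742 rad = 10.166°
Rodrigues: sinθ=0.17649, 1−cosθ=0.01570; R = I + sinθ·[k]× + (1−cosθ)·[k]×²:
    [+0.99508 +0.08506 -0.05084]
    [-0.07669 +0.98593 +0.14855]
    [+0.06276 -0.14391 +0.98760]
t = (-0.0018, -0.0709, 0.5044) m
M0: Pc = R·M0+t = (-0.06914, +0.00773, +0.48911); u = 662.5·(-0.06914)/0.48911 + 318.1 = 224.4472, v = 538.7·(+0.00773)/0.48911 + 221.9 = 230.4177
M1: Pc = R·M1+t = (+0.07813, -0.00362, +0.49839); u = 662.5·(+0.07813)/0.49839 + 318.1 = 421.9560, v = 538.7·(-0.00362)/0.49839 + 221.9 = 217.9913
M2: Pc = R·M2+t = (+0.06554, -0.14953, +0.51969); u = 662.5·(+0.06554)/0.51969 + 318.1 = 401.6513, v = 538.7·(-0.14953)/0.51969 + 221.9 = 66.8978
M3: Pc = R·M3+t = (-0.08173, -0.13818, +0.51041); u = 662.5·(-0.08173)/0.51041 + 318.1 = 212.0152, v = 538.7·(-0.13818)/0.51041 + 221.9 = 76.0560

c0=(224.45, 230.42) c1=(421.96, 217.99) c2=(401.65, 66.90) c3=(212.02, 76.06)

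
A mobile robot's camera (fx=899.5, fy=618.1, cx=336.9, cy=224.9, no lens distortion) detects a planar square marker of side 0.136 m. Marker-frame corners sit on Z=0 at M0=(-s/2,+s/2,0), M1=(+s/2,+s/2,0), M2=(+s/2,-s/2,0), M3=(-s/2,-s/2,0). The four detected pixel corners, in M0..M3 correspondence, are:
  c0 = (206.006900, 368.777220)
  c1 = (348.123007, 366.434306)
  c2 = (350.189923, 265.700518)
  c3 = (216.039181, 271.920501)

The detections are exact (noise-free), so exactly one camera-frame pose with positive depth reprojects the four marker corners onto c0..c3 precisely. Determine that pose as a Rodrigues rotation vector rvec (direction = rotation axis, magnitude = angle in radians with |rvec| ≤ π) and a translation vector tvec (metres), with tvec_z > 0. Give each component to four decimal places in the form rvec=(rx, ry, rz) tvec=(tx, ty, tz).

rvec=(-0.3760, 0.2738, -0.0329) tvec=(-0.0542, 0.1247, 0.8388)

Intrinsics K: fx=899.5, fy=618.1, cx=336.9, cy=224.9
Marker side s = 0.136 m; corners in marker frame (Z=0):
  M0 = (-0.0680, +0.0680, 0)
  M1 = (+0.0680, +0.0680, 0)
  M2 = (+0.0680, -0.0680, 0)
  M3 = (-0.0680, -0.0680, 0)
Detected image corners:
  c0 = (206.006900, 368.777220) px
  c1 = (348.123007, 366.434306) px
  c2 = (350.189923, 265.700518) px
  c3 = (216.039181, 271.920501) px
Planar DLT: solve 8×8 A·h = b for H (H[2,2]=1):
  H  [+928.68444 -167.62550 +278.73549]
  H  [-129.75853 +586.93120 +316.78342]
  H  [-0.30751 -0.43747 +1.00000]
B = K⁻¹H; ‖b₁‖=1.192146, ‖b₂‖=1.192146; λ = 2/(‖b₁‖+‖b₂‖) = 0.838823, sign → tz>0 ⇒ λ=+0.838823
r₁ = λ·B[:,0] = (+0.96265,-0.08224,-0.25795); r₂ = λ·B[:,1] = (-0.01888,+0.93005,-0.36696)
r₃ = r₁×r₂ = (+0.27008,+0.35812,+0.89376); SVD([r₁ r₂ r₃]) → R = UVᵀ:
  R  [+0.96265 -0.01888 +0.27008]
  R  [-0.08224 +0.93005 +0.35812]
  R  [-0.25795 -0.36696 +0.89376]
t = (-0.05424, +0.12469, +0.83882) m
tr R = 2.786455; θ = arccos((tr R − 1)/2) = 0.466323 rad = 26.718°
axis k = ((R−Rᵀ)₃₂, (R−Rᵀ)₁₃, (R−Rᵀ)₂₁) / (2 sinθ) = (-0.806356, +0.587218, -0.070464)
rvec = θ·k = (-0.376023, +0.273833, -0.032859)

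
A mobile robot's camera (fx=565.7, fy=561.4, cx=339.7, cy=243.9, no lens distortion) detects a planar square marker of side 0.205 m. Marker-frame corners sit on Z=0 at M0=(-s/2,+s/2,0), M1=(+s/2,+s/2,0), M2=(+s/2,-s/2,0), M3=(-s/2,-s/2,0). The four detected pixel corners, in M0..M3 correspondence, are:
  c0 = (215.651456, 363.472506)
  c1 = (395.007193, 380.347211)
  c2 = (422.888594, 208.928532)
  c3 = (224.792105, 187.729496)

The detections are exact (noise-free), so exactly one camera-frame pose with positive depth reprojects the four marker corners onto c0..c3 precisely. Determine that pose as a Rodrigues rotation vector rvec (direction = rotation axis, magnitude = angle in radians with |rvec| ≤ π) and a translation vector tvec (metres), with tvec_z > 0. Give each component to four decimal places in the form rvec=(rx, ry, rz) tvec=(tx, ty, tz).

rvec=(0.3080, -0.0252, 0.1097) tvec=(-0.0270, 0.0499, 0.6133)

Intrinsics K: fx=565.7, fy=561.4, cx=339.7, cy=243.9
Marker side s = 0.205 m; corners in marker frame (Z=0):
  M0 = (-0.1025, +0.1025, 0)
  M1 = (+0.1025, +0.1025, 0)
  M2 = (+0.1025, -0.1025, 0)
  M3 = (-0.1025, -0.1025, 0)
Detected image corners:
  c0 = (215.651456, 363.472506) px
  c1 = (395.007193, 380.347211) px
  c2 = (422.888594, 208.928532) px
  c3 = (224.792105, 187.729496) px
Planar DLT: solve 8×8 A·h = b for H (H[2,2]=1):
  H  [+939.60315 +63.85718 +314.77353]
  H  [+111.62650 +986.66607 +289.55371]
  H  [+0.06767 +0.49103 +1.00000]
B = K⁻¹H; ‖b₁‖=1.630560, ‖b₂‖=1.630560; λ = 2/(‖b₁‖+‖b₂‖) = 0.613286, sign → tz>0 ⇒ λ=+0.613286
r₁ = λ·B[:,0] = (+0.99372,+0.10391,+0.04150); r₂ = λ·B[:,1] = (-0.11161,+0.94702,+0.30114)
r₃ = r₁×r₂ = (-0.00801,-0.30389,+0.95267); SVD([r₁ r₂ r₃]) → R = UVᵀ:
  R  [+0.99372 -0.11161 -0.00801]
  R  [+0.10391 +0.94702 -0.30389]
  R  [+0.04150 +0.30114 +0.95267]
t = (-0.02702, +0.04987, +0.61329) m
tr R = 2.893420; θ = arccos((tr R − 1)/2) = 0.327934 rad = 18.789°
axis k = ((R−Rᵀ)₃₂, (R−Rᵀ)₁₃, (R−Rᵀ)₂₁) / (2 sinθ) = (+0.939232, -0.076863, +0.334567)
rvec = θ·k = (+0.308006, -0.025206, +0.109716)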